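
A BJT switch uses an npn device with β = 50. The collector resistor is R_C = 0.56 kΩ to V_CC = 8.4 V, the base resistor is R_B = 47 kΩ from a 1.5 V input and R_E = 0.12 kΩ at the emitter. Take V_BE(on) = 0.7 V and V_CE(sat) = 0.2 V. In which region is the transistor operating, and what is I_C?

Assume active. Base-emitter loop: I_B = (V_BB − V_BE)/(R_B + (β+1)R_E) = (1.5 − 0.7)/(47 + 51×0.12) = 0.0151 mA.
I_C = β·I_B = 50×0.0151 = 0.753 mA.
V_CE = V_CC − I_C·R_C − I_E·R_E = 8.4 − 0.753×0.56 − 0.768×0.12 = 7.89 V > V_CE(sat), so the active-region assumption holds.

active; I_C ≈ 0.75 mA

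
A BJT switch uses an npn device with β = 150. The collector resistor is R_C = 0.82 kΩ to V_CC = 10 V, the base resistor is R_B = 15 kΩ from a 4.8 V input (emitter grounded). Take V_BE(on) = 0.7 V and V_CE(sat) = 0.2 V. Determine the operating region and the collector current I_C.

Assume active: I_B = (4.8 − 0.7)/15 = 0.273 mA, giving I_C = β·I_B = 41 mA.
But then V_CE = 10 − 41×0.82 = -23.6 V < V_CE(sat) = 0.2 V — impossible in the active region.
So the transistor is saturated. With V_CE = 0.2 V, I_C = (V_CC − 0.2)/R_C = 9.8/0.82 = 12 mA.
Check: β·I_B = 41 mA > I_C = 12 mA, confirming saturation.

saturation; I_C ≈ 12 mA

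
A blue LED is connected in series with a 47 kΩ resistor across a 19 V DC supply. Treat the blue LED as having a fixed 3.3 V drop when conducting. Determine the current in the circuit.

KVL around the loop: 19 = V_D + I·R = 3.3 + I × 47 kΩ.
So I = (19 − 3.3) / 47 kΩ = 15.7 / 47 = 0.334 mA.

I ≈ 0.33 mA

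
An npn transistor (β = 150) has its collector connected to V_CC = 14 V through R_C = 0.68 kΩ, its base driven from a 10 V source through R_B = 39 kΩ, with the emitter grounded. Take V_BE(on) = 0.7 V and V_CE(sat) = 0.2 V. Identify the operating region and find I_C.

Assume active: I_B = (10 − 0.7)/39 = 0.238 mA, giving I_C = β·I_B = 35.8 mA.
But then V_CE = 14 − 35.8×0.68 = -10.3 V < V_CE(sat) = 0.2 V — impossible in the active region.
So the transistor is saturated. With V_CE = 0.2 V, I_C = (V_CC − 0.2)/R_C = 13.8/0.68 = 20.3 mA.
Check: β·I_B = 35.8 mA > I_C = 20.3 mA, confirming saturation.

saturation; I_C ≈ 20 mA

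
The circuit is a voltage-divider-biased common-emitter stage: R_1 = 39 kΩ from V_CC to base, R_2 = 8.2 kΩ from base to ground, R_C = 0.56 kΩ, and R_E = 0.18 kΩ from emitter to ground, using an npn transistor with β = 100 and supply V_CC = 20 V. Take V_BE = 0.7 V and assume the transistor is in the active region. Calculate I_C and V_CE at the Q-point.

I_C ≈ 11 mA, V_CE ≈ 12 V

Thevenize the base divider: V_Th = V_CC·R_2/(R_1+R_2) = 20×8.2/47.2 = 3.47 V, R_Th = R_1‖R_2 = 6.78 kΩ.
Base-emitter loop: V_Th = I_B·R_Th + V_BE + (β+1)I_B·R_E, so I_B = (3.47 − 0.7) / (6.78 + 101×0.18) = 0.111 mA.
I_C = β·I_B = 100×0.111 = 11.1 mA, and I_E = (β+1)I_B = 11.2 mA.
V_CE = V_CC − I_C·R_C − I_E·R_E = 20 − 11.1×0.56 − 11.2×0.18 = 11.8 V.
V_CE = 11.8 V > 0.2 V confirms active-region operation.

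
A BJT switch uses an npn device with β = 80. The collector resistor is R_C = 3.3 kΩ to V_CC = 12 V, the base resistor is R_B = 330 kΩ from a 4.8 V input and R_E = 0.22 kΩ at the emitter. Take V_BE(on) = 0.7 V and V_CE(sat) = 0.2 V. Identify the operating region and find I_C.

active; I_C ≈ 0.94 mA

Assume active. Base-emitter loop: I_B = (V_BB − V_BE)/(R_B + (β+1)R_E) = (4.8 − 0.7)/(330 + 81×0.22) = 0.0118 mA.
I_C = β·I_B = 80×0.0118 = 0.943 mA.
V_CE = V_CC − I_C·R_C − I_E·R_E = 12 − 0.943×3.3 − 0.955×0.22 = 8.68 V > V_CE(sat), so the active-region assumption holds.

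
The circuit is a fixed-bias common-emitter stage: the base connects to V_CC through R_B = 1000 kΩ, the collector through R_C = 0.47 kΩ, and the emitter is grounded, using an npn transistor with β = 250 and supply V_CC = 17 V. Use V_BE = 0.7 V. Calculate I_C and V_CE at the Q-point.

I_C ≈ 4.1 mA, V_CE ≈ 15 V

Base loop: V_CC = I_B·R_B + V_BE, so I_B = (17 − 0.7)/1000 kΩ = 0.0163 mA.
In the active region I_C = β·I_B = 250 × 0.0163 = 4.08 mA.
Collector loop: V_CE = V_CC − I_C·R_C = 17 − 4.08×0.47 = 15.1 V.
Since V_CE = 15.1 V > V_CE(sat) ≈ 0.2 V, the transistor is in the active region as assumed.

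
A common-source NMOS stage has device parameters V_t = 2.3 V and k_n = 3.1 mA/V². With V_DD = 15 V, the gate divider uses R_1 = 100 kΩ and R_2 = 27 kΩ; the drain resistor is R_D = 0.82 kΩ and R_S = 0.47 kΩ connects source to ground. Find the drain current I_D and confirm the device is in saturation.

V_G = V_DD·R_2/(R_1+R_2) = 15×27/127 = 3.19 V.
Assume saturation: I_D = (k_n/2)(V_GS − V_t)² with V_GS = V_G − I_D·R_S = 3.19 − 0.47·I_D.
Substituting gives 0.342·I_D² − 2.3·I_D + 1.22 = 0, with roots I_D = 0.585 or 6.12 mA.
The root I_D = 6.12 mA gives V_GS = 0.313 V ≤ V_t, so take I_D = 0.585 mA.
Then V_GS = 2.91 V and V_DS = V_DD − I_D(R_D+R_S) = 15 − 0.585×1.29 = 14.2 V.
Saturation requires V_DS ≥ V_GS − V_t = 0.614 V; 14.2 ≥ 0.614 ✓.

I_D ≈ 0.58 mA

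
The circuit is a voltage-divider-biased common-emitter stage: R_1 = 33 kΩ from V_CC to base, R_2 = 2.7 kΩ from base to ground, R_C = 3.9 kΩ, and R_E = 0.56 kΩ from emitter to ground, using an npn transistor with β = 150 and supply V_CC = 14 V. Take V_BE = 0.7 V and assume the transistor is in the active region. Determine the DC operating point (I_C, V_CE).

I_C ≈ 0.62 mA, V_CE ≈ 11 V

Thevenize the base divider: V_Th = V_CC·R_2/(R_1+R_2) = 14×2.7/35.7 = 1.06 V, R_Th = R_1‖R_2 = 2.5 kΩ.
Base-emitter loop: V_Th = I_B·R_Th + V_BE + (β+1)I_B·R_E, so I_B = (1.06 − 0.7) / (2.5 + 151×0.56) = 0.00412 mA.
I_C = β·I_B = 150×0.00412 = 0.618 mA, and I_E = (β+1)I_B = 0.622 mA.
V_CE = V_CC − I_C·R_C − I_E·R_E = 14 − 0.618×3.9 − 0.622×0.56 = 11.2 V.
V_CE = 11.2 V > 0.2 V confirms active-region operation.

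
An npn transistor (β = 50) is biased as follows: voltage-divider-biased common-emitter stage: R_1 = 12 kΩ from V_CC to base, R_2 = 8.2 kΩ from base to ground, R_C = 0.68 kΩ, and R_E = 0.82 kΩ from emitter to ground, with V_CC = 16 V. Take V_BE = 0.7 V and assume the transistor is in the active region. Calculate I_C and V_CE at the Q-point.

Thevenize the base divider: V_Th = V_CC·R_2/(R_1+R_2) = 16×8.2/20.2 = 6.5 V, R_Th = R_1‖R_2 = 4.87 kΩ.
Base-emitter loop: V_Th = I_B·R_Th + V_BE + (β+1)I_B·R_E, so I_B = (6.5 − 0.7) / (4.87 + 51×0.82) = 0.124 mA.
I_C = β·I_B = 50×0.124 = 6.21 mA, and I_E = (β+1)I_B = 6.33 mA.
V_CE = V_CC − I_C·R_C − I_E·R_E = 16 − 6.21×0.68 − 6.33×0.82 = 6.59 V.
V_CE = 6.59 V > 0.2 V confirms active-region operation.

I_C ≈ 6.2 mA, V_CE ≈ 6.6 V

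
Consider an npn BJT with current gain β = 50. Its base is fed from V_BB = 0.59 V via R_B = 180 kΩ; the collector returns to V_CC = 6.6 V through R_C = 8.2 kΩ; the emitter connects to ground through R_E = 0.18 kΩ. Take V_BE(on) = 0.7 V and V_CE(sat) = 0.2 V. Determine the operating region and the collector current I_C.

cutoff; I_C ≈ 0

V_BB = 0.59 V ≤ V_BE(on) = 0.7 V, so the base-emitter junction is not forward biased.
The transistor is in cutoff: I_B = I_C = 0.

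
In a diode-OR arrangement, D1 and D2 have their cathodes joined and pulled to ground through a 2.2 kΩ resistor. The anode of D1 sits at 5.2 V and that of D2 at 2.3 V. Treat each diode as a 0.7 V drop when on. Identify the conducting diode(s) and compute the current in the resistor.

Assume both conduct. Then node N would need to be at both 5.2−0.7 = 4.5 V and 2.3−0.7 = 1.6 V, which is impossible.
Assume only D1 conducts: V_N = 5.2 − 0.7 = 4.5 V, so I_R = 4.5/2.2 = 2.05 mA.
Check D2: its anode-to-cathode voltage is 2.3 − 4.5 = -2.2 V < 0.7 V, so it is off. The assumption is consistent.

Only D1 conducts; I_R ≈ 2 mA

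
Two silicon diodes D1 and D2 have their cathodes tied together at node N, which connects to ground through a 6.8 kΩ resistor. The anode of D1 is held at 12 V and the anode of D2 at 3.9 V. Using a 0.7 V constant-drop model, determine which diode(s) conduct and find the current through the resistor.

Only D1 conducts; I_R ≈ 1.7 mA

Assume both conduct. Then node N would need to be at both 12−0.7 = 11.3 V and 3.9−0.7 = 3.2 V, which is impossible.
Assume only D1 conducts: V_N = 12 − 0.7 = 11.3 V, so I_R = 11.3/6.8 = 1.66 mA.
Check D2: its anode-to-cathode voltage is 3.9 − 11.3 = -7.4 V < 0.7 V, so it is off. The assumption is consistent.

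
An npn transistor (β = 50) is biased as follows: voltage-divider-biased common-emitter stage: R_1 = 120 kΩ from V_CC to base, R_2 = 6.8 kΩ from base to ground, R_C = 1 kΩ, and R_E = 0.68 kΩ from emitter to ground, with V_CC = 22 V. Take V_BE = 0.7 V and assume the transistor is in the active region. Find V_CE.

V_CE ≈ 21 V

Thevenize the base divider: V_Th = V_CC·R_2/(R_1+R_2) = 22×6.8/127 = 1.18 V, R_Th = R_1‖R_2 = 6.44 kΩ.
Base-emitter loop: V_Th = I_B·R_Th + V_BE + (β+1)I_B·R_E, so I_B = (1.18 − 0.7) / (6.44 + 51×0.68) = 0.0117 mA.
I_C = β·I_B = 50×0.0117 = 0.583 mA, and I_E = (β+1)I_B = 0.595 mA.
V_CE = V_CC − I_C·R_C − I_E·R_E = 22 − 0.583×1 − 0.595×0.68 = 21 V.
V_CE = 21 V > 0.2 V confirms active-region operation.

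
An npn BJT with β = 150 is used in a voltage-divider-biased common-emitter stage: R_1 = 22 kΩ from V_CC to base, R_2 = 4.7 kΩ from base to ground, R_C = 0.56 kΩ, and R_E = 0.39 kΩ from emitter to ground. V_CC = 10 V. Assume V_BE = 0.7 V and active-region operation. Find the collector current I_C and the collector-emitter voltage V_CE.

I_C ≈ 2.5 mA, V_CE ≈ 7.6 V

Thevenize the base divider: V_Th = V_CC·R_2/(R_1+R_2) = 10×4.7/26.7 = 1.76 V, R_Th = R_1‖R_2 = 3.87 kΩ.
Base-emitter loop: V_Th = I_B·R_Th + V_BE + (β+1)I_B·R_E, so I_B = (1.76 − 0.7) / (3.87 + 151×0.39) = 0.0169 mA.
I_C = β·I_B = 150×0.0169 = 2.53 mA, and I_E = (β+1)I_B = 2.55 mA.
V_CE = V_CC − I_C·R_C − I_E·R_E = 10 − 2.53×0.56 − 2.55×0.39 = 7.59 V.
V_CE = 7.59 V > 0.2 V confirms active-region operation.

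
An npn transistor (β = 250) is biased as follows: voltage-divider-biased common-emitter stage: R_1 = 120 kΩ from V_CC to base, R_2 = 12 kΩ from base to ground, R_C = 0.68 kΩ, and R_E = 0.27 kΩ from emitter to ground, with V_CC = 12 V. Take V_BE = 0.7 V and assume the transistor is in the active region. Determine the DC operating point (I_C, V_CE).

Thevenize the base divider: V_Th = V_CC·R_2/(R_1+R_2) = 12×12/132 = 1.09 V, R_Th = R_1‖R_2 = 10.9 kΩ.
Base-emitter loop: V_Th = I_B·R_Th + V_BE + (β+1)I_B·R_E, so I_B = (1.09 − 0.7) / (10.9 + 251×0.27) = 0.00497 mA.
I_C = β·I_B = 250×0.00497 = 1.24 mA, and I_E = (β+1)I_B = 1.25 mA.
V_CE = V_CC − I_C·R_C − I_E·R_E = 12 − 1.24×0.68 − 1.25×0.27 = 10.8 V.
V_CE = 10.8 V > 0.2 V confirms active-region operation.

I_C ≈ 1.2 mA, V_CE ≈ 11 V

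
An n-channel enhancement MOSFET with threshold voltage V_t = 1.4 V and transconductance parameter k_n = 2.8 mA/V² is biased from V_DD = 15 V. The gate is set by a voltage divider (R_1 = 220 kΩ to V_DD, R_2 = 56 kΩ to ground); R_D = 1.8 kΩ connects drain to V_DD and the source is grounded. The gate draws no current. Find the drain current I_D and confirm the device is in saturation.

V_G = V_DD·R_2/(R_1+R_2) = 15×56/276 = 3.04 V. With the source grounded, V_GS = V_G = 3.04 V.
Assume saturation: I_D = (k_n/2)(V_GS − V_t)² = (2.8/2)×(3.04 − 1.4)² = 1.4×1.64² = 3.78 mA.
V_DS = V_DD − I_D·R_D = 15 − 3.78×1.8 = 8.19 V.
Saturation requires V_DS ≥ V_GS − V_t = 1.64 V; 8.19 ≥ 1.64 ✓.

I_D ≈ 3.8 mA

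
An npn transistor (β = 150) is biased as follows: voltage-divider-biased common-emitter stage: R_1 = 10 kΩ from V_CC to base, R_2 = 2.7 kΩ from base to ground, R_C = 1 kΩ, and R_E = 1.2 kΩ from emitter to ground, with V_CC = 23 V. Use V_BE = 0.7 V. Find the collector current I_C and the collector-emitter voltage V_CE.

I_C ≈ 3.4 mA, V_CE ≈ 15 V

Thevenize the base divider: V_Th = V_CC·R_2/(R_1+R_2) = 23×2.7/12.7 = 4.89 V, R_Th = R_1‖R_2 = 2.13 kΩ.
Base-emitter loop: V_Th = I_B·R_Th + V_BE + (β+1)I_B·R_E, so I_B = (4.89 − 0.7) / (2.13 + 151×1.2) = 0.0229 mA.
I_C = β·I_B = 150×0.0229 = 3.43 mA, and I_E = (β+1)I_B = 3.45 mA.
V_CE = V_CC − I_C·R_C − I_E·R_E = 23 − 3.43×1 − 3.45×1.2 = 15.4 V.
V_CE = 15.4 V > 0.2 V confirms active-region operation.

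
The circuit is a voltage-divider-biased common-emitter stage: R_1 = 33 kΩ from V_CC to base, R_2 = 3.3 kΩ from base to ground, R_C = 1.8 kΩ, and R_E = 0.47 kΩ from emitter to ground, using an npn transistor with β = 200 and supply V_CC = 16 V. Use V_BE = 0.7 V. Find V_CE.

Thevenize the base divider: V_Th = V_CC·R_2/(R_1+R_2) = 16×3.3/36.3 = 1.45 V, R_Th = R_1‖R_2 = 3 kΩ.
Base-emitter loop: V_Th = I_B·R_Th + V_BE + (β+1)I_B·R_E, so I_B = (1.45 − 0.7) / (3 + 201×0.47) = 0.00774 mA.
I_C = β·I_B = 200×0.00774 = 1.55 mA, and I_E = (β+1)I_B = 1.56 mA.
V_CE = V_CC − I_C·R_C − I_E·R_E = 16 − 1.55×1.8 − 1.56×0.47 = 12.5 V.
V_CE = 12.5 V > 0.2 V confirms active-region operation.

V_CE ≈ 12 V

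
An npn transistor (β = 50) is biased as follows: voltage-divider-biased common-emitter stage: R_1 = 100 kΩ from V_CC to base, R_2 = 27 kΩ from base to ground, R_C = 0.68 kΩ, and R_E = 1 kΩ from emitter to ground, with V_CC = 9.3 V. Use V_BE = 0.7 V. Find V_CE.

Thevenize the base divider: V_Th = V_CC·R_2/(R_1+R_2) = 9.3×27/127 = 1.98 V, R_Th = R_1‖R_2 = 21.3 kΩ.
Base-emitter loop: V_Th = I_B·R_Th + V_BE + (β+1)I_B·R_E, so I_B = (1.98 − 0.7) / (21.3 + 51×1) = 0.0177 mA.
I_C = β·I_B = 50×0.0177 = 0.884 mA, and I_E = (β+1)I_B = 0.901 mA.
V_CE = V_CC − I_C·R_C − I_E·R_E = 9.3 − 0.884×0.68 − 0.901×1 = 7.8 V.
V_CE = 7.8 V > 0.2 V confirms active-region operation.

V_CE ≈ 7.8 V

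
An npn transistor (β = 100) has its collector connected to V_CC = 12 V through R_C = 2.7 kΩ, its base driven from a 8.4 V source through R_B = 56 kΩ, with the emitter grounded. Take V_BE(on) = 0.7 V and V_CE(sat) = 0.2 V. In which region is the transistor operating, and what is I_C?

saturation; I_C ≈ 4.4 mA

Assume active: I_B = (8.4 − 0.7)/56 = 0.138 mA, giving I_C = β·I_B = 13.8 mA.
But then V_CE = 12 − 13.8×2.7 = -25.1 V < V_CE(sat) = 0.2 V — impossible in the active region.
So the transistor is saturated. With V_CE = 0.2 V, I_C = (V_CC − 0.2)/R_C = 11.8/2.7 = 4.37 mA.
Check: β·I_B = 13.8 mA > I_C = 4.37 mA, confirming saturation.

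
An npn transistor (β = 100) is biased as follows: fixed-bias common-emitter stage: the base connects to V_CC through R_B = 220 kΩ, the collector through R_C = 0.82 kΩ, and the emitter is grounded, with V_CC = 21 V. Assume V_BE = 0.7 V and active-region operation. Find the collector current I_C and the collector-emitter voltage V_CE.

Base loop: V_CC = I_B·R_B + V_BE, so I_B = (21 − 0.7)/220 kΩ = 0.0923 mA.
In the active region I_C = β·I_B = 100 × 0.0923 = 9.23 mA.
Collector loop: V_CE = V_CC − I_C·R_C = 21 − 9.23×0.82 = 13.4 V.
Since V_CE = 13.4 V > V_CE(sat) ≈ 0.2 V, the transistor is in the active region as assumed.

I_C ≈ 9.2 mA, V_CE ≈ 13 V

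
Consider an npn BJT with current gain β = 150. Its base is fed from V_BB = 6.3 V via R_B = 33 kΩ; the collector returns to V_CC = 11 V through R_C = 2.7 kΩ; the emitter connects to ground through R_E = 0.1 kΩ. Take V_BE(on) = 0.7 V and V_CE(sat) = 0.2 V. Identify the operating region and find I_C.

Assume active: I_B = (6.3 − 0.7)/(33 + 151×0.1) = 0.116 mA, I_C = β·I_B = 17.5 mA.
Then V_CE = 11 − 17.5×2.7 − 17.6×0.1 = -37.9 V < 0.2 V — the active assumption fails.
Re-solve with V_CE = 0.2 V. KCL at the emitter: V_E/R_E = (V_BB−0.7−V_E)/R_B + (V_CC−0.2−V_E)/R_C, giving V_E = 0.401 V.
I_C = (V_CC − 0.2 − V_E)/R_C = (10.8 − 0.401)/2.7 = 3.85 mA.
Check: I_B = (5.6 − 0.401)/33 = 0.158 mA, and β·I_B = 23.6 mA > I_C, confirming saturation.

saturation; I_C ≈ 3.9 mA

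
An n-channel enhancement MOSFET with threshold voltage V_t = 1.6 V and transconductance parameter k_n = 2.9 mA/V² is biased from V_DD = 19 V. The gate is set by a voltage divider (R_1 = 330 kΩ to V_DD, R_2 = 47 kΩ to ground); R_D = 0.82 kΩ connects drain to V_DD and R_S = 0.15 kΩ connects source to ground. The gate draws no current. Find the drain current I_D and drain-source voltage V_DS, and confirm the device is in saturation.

I_D ≈ 0.65 mA, V_DS ≈ 18 V

V_G = V_DD·R_2/(R_1+R_2) = 19×47/377 = 2.37 V.
Assume saturation: I_D = (k_n/2)(V_GS − V_t)² with V_GS = V_G − I_D·R_S = 2.37 − 0.15·I_D.
Substituting gives 0.0326·I_D² − 1.33·I_D + 0.857 = 0, with roots I_D = 0.653 or 40.2 mA.
The root I_D = 40.2 mA gives V_GS = -3.67 V ≤ V_t, so take I_D = 0.653 mA.
Then V_GS = 2.27 V and V_DS = V_DD − I_D(R_D+R_S) = 19 − 0.653×0.97 = 18.4 V.
Saturation requires V_DS ≥ V_GS − V_t = 0.671 V; 18.4 ≥ 0.671 ✓.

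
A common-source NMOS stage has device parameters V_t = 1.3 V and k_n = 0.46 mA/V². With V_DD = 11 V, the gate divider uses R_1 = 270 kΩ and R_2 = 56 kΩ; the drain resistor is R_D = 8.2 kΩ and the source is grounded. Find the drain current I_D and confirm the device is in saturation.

I_D ≈ 0.08 mA

V_G = V_DD·R_2/(R_1+R_2) = 11×56/326 = 1.89 V. With the source grounded, V_GS = V_G = 1.89 V.
Assume saturation: I_D = (k_n/2)(V_GS − V_t)² = (0.46/2)×(1.89 − 1.3)² = 0.23×0.59² = 0.0799 mA.
V_DS = V_DD − I_D·R_D = 11 − 0.0799×8.2 = 10.3 V.
Saturation requires V_DS ≥ V_GS − V_t = 0.59 V; 10.3 ≥ 0.59 ✓.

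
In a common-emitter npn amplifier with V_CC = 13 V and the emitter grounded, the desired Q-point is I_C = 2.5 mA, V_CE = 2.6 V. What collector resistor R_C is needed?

R_C ≈ 4.2 kΩ

Collector loop: V_CC = I_C·R_C + V_CE.
R_C = (V_CC − V_CE)/I_C = (13 − 2.6)/2.5 = 4.16 kΩ.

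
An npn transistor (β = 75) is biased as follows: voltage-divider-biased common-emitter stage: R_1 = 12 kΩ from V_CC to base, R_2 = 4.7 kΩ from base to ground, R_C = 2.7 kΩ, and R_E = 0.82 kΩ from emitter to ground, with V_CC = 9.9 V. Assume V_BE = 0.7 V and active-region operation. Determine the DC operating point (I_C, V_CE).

I_C ≈ 2.4 mA, V_CE ≈ 1.5 V

Thevenize the base divider: V_Th = V_CC·R_2/(R_1+R_2) = 9.9×4.7/16.7 = 2.79 V, R_Th = R_1‖R_2 = 3.38 kΩ.
Base-emitter loop: V_Th = I_B·R_Th + V_BE + (β+1)I_B·R_E, so I_B = (2.79 − 0.7) / (3.38 + 76×0.82) = 0.0318 mA.
I_C = β·I_B = 75×0.0318 = 2.38 mA, and I_E = (β+1)I_B = 2.41 mA.
V_CE = V_CC − I_C·R_C − I_E·R_E = 9.9 − 2.38×2.7 − 2.41×0.82 = 1.49 V.
V_CE = 1.49 V > 0.2 V confirms active-region operation.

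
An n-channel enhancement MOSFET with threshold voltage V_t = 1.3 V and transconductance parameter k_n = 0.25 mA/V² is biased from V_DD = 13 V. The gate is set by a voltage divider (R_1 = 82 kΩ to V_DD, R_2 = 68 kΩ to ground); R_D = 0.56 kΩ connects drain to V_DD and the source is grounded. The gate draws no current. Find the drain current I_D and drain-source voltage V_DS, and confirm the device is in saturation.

I_D ≈ 2.6 mA, V_DS ≈ 12 V

V_G = V_DD·R_2/(R_1+R_2) = 13×68/150 = 5.89 V. With the source grounded, V_GS = V_G = 5.89 V.
Assume saturation: I_D = (k_n/2)(V_GS − V_t)² = (0.25/2)×(5.89 − 1.3)² = 0.125×4.59² = 2.64 mA.
V_DS = V_DD − I_D·R_D = 13 − 2.64×0.56 = 11.5 V.
Saturation requires V_DS ≥ V_GS − V_t = 4.59 V; 11.5 ≥ 4.59 ✓.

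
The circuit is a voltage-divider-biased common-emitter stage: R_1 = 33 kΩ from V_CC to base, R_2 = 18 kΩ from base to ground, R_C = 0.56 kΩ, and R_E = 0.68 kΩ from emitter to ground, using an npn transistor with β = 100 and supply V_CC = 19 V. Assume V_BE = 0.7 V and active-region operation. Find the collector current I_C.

Thevenize the base divider: V_Th = V_CC·R_2/(R_1+R_2) = 19×18/51 = 6.71 V, R_Th = R_1‖R_2 = 11.6 kΩ.
Base-emitter loop: V_Th = I_B·R_Th + V_BE + (β+1)I_B·R_E, so I_B = (6.71 − 0.7) / (11.6 + 101×0.68) = 0.0748 mA.
I_C = β·I_B = 100×0.0748 = 7.48 mA, and I_E = (β+1)I_B = 7.55 mA.
V_CE = V_CC − I_C·R_C − I_E·R_E = 19 − 7.48×0.56 − 7.55×0.68 = 9.68 V.
V_CE = 9.68 V > 0.2 V confirms active-region operation.

I_C ≈ 7.5 mA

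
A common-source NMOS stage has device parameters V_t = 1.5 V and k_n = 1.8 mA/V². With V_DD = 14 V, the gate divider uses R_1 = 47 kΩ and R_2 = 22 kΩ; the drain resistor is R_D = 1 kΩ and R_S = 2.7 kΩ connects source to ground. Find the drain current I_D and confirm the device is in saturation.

I_D ≈ 0.76 mA

V_G = V_DD·R_2/(R_1+R_2) = 14×22/69 = 4.46 V.
Assume saturation: I_D = (k_n/2)(V_GS − V_t)² with V_GS = V_G − I_D·R_S = 4.46 − 2.7·I_D.
Substituting gives 6.56·I_D² − 15.4·I_D + 7.91 = 0, with roots I_D = 0.758 or 1.59 mA.
The root I_D = 1.59 mA gives V_GS = 0.171 V ≤ V_t, so take I_D = 0.758 mA.
Then V_GS = 2.42 V and V_DS = V_DD − I_D(R_D+R_S) = 14 − 0.758×3.7 = 11.2 V.
Saturation requires V_DS ≥ V_GS − V_t = 0.918 V; 11.2 ≥ 0.918 ✓.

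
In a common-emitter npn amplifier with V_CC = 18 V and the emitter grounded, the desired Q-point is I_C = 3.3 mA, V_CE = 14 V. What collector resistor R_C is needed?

Collector loop: V_CC = I_C·R_C + V_CE.
R_C = (V_CC − V_CE)/I_C = (18 − 14)/3.3 = 1.21 kΩ.

R_C ≈ 1.2 kΩ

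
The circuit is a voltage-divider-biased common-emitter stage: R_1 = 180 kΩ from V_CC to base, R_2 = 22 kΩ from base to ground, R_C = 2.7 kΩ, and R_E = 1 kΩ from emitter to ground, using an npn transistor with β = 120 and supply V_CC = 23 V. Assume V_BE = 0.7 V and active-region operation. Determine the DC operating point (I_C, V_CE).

Thevenize the base divider: V_Th = V_CC·R_2/(R_1+R_2) = 23×22/202 = 2.5 V, R_Th = R_1‖R_2 = 19.6 kΩ.
Base-emitter loop: V_Th = I_B·R_Th + V_BE + (β+1)I_B·R_E, so I_B = (2.5 − 0.7) / (19.6 + 121×1) = 0.0128 mA.
I_C = β·I_B = 120×0.0128 = 1.54 mA, and I_E = (β+1)I_B = 1.55 mA.
V_CE = V_CC − I_C·R_C − I_E·R_E = 23 − 1.54×2.7 − 1.55×1 = 17.3 V.
V_CE = 17.3 V > 0.2 V confirms active-region operation.

I_C ≈ 1.5 mA, V_CE ≈ 17 V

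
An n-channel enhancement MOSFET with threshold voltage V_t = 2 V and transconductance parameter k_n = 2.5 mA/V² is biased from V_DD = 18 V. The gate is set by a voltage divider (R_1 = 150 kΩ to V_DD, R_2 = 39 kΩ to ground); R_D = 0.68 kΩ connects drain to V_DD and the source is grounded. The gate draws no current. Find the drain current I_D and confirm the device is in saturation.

I_D ≈ 3.7 mA

V_G = V_DD·R_2/(R_1+R_2) = 18×39/189 = 3.71 V. With the source grounded, V_GS = V_G = 3.71 V.
Assume saturation: I_D = (k_n/2)(V_GS − V_t)² = (2.5/2)×(3.71 − 2)² = 1.25×1.71² = 3.67 mA.
V_DS = V_DD − I_D·R_D = 18 − 3.67×0.68 = 15.5 V.
Saturation requires V_DS ≥ V_GS − V_t = 1.71 V; 15.5 ≥ 1.71 ✓.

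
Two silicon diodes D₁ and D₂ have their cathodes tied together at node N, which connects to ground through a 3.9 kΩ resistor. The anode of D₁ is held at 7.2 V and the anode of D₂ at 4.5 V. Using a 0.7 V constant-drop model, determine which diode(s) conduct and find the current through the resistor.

Only D₁ conducts; I_R ≈ 1.7 mA

Assume both conduct. Then node N would need to be at both 7.2−0.7 = 6.5 V and 4.5−0.7 = 3.8 V, which is impossible.
Assume only D₁ conducts: V_N = 7.2 − 0.7 = 6.5 V, so I_R = 6.5/3.9 = 1.67 mA.
Check D₂: its anode-to-cathode voltage is 4.5 − 6.5 = -2 V < 0.7 V, so it is off. The assumption is consistent.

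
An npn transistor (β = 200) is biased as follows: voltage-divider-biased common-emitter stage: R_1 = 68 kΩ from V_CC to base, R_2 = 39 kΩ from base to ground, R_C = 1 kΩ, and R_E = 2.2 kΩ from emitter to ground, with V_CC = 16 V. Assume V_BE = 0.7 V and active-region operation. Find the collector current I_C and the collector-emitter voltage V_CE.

Thevenize the base divider: V_Th = V_CC·R_2/(R_1+R_2) = 16×39/107 = 5.83 V, R_Th = R_1‖R_2 = 24.8 kΩ.
Base-emitter loop: V_Th = I_B·R_Th + V_BE + (β+1)I_B·R_E, so I_B = (5.83 − 0.7) / (24.8 + 201×2.2) = 0.011 mA.
I_C = β·I_B = 200×0.011 = 2.2 mA, and I_E = (β+1)I_B = 2.21 mA.
V_CE = V_CC − I_C·R_C − I_E·R_E = 16 − 2.2×1 − 2.21×2.2 = 8.94 V.
V_CE = 8.94 V > 0.2 V confirms active-region operation.

I_C ≈ 2.2 mA, V_CE ≈ 8.9 V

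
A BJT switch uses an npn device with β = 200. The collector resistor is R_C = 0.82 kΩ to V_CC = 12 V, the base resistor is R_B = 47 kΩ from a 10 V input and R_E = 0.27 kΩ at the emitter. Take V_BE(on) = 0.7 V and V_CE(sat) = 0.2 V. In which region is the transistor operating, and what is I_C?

Assume active: I_B = (10 − 0.7)/(47 + 201×0.27) = 0.0918 mA, I_C = β·I_B = 18.4 mA.
Then V_CE = 12 − 18.4×0.82 − 18.5×0.27 = -8.04 V < 0.2 V — the active assumption fails.
Re-solve with V_CE = 0.2 V. KCL at the emitter: V_E/R_E = (V_BB−0.7−V_E)/R_B + (V_CC−0.2−V_E)/R_C, giving V_E = 2.95 V.
I_C = (V_CC − 0.2 − V_E)/R_C = (11.8 − 2.95)/0.82 = 10.8 mA.
Check: I_B = (9.3 − 2.95)/47 = 0.135 mA, and β·I_B = 27 mA > I_C, confirming saturation.

saturation; I_C ≈ 11 mA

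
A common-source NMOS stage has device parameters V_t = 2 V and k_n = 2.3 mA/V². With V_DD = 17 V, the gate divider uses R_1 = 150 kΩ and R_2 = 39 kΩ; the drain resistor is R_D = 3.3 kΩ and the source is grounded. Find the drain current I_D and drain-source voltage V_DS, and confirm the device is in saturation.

V_G = V_DD·R_2/(R_1+R_2) = 17×39/189 = 3.51 V. With the source grounded, V_GS = V_G = 3.51 V.
Assume saturation: I_D = (k_n/2)(V_GS − V_t)² = (2.3/2)×(3.51 − 2)² = 1.15×1.51² = 2.61 mA.
V_DS = V_DD − I_D·R_D = 17 − 2.61×3.3 = 8.37 V.
Saturation requires V_DS ≥ V_GS − V_t = 1.51 V; 8.37 ≥ 1.51 ✓.

I_D ≈ 2.6 mA, V_DS ≈ 8.4 V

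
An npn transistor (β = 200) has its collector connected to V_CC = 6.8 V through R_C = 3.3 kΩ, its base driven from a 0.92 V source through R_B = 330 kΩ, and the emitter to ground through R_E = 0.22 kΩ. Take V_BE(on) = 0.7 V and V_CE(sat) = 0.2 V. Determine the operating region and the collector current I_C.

active; I_C ≈ 0.12 mA

Assume active. Base-emitter loop: I_B = (V_BB − V_BE)/(R_B + (β+1)R_E) = (0.92 − 0.7)/(330 + 201×0.22) = 0.000588 mA.
I_C = β·I_B = 200×0.000588 = 0.118 mA.
V_CE = V_CC − I_C·R_C − I_E·R_E = 6.8 − 0.118×3.3 − 0.118×0.22 = 6.39 V > V_CE(sat), so the active-region assumption holds.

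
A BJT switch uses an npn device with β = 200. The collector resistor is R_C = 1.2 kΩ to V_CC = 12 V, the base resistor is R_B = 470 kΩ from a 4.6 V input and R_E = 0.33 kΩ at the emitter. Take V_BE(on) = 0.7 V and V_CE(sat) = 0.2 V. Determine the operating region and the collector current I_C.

active; I_C ≈ 1.5 mA

Assume active. Base-emitter loop: I_B = (V_BB − V_BE)/(R_B + (β+1)R_E) = (4.6 − 0.7)/(470 + 201×0.33) = 0.00727 mA.
I_C = β·I_B = 200×0.00727 = 1.45 mA.
V_CE = V_CC − I_C·R_C − I_E·R_E = 12 − 1.45×1.2 − 1.46×0.33 = 9.77 V > V_CE(sat), so the active-region assumption holds.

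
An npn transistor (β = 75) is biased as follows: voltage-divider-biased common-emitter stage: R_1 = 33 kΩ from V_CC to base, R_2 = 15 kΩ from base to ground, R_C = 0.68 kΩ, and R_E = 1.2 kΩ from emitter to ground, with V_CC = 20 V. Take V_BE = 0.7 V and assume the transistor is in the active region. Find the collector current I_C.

Thevenize the base divider: V_Th = V_CC·R_2/(R_1+R_2) = 20×15/48 = 6.25 V, R_Th = R_1‖R_2 = 10.3 kΩ.
Base-emitter loop: V_Th = I_B·R_Th + V_BE + (β+1)I_B·R_E, so I_B = (6.25 − 0.7) / (10.3 + 76×1.2) = 0.0547 mA.
I_C = β·I_B = 75×0.0547 = 4.1 mA, and I_E = (β+1)I_B = 4.16 mA.
V_CE = V_CC − I_C·R_C − I_E·R_E = 20 − 4.1×0.68 − 4.16×1.2 = 12.2 V.
V_CE = 12.2 V > 0.2 V confirms active-region operation.

I_C ≈ 4.1 mA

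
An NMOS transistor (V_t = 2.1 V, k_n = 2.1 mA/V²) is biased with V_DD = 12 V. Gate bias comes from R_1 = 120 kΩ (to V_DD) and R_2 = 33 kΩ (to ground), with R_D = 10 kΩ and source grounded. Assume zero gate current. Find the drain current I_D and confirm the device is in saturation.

I_D ≈ 0.25 mA

V_G = V_DD·R_2/(R_1+R_2) = 12×33/153 = 2.59 V. With the source grounded, V_GS = V_G = 2.59 V.
Assume saturation: I_D = (k_n/2)(V_GS − V_t)² = (2.1/2)×(2.59 − 2.1)² = 1.05×0.488² = 0.25 mA.
V_DS = V_DD − I_D·R_D = 12 − 0.25×10 = 9.5 V.
Saturation requires V_DS ≥ V_GS − V_t = 0.488 V; 9.5 ≥ 0.488 ✓.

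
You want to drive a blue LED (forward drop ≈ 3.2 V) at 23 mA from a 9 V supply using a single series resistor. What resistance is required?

The resistor drops V_S − V_D = 9 − 3.2 = 5.8 V at 23 mA.
R = 5.8 V / 23 mA = 0.252 kΩ.

R ≈ 0.25 kΩ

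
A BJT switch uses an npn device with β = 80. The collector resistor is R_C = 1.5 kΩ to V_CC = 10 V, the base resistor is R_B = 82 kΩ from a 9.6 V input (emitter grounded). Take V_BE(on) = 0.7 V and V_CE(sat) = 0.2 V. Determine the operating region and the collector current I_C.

Assume active: I_B = (9.6 − 0.7)/82 = 0.109 mA, giving I_C = β·I_B = 8.68 mA.
But then V_CE = 10 − 8.68×1.5 = -3.02 V < V_CE(sat) = 0.2 V — impossible in the active region.
So the transistor is saturated. With V_CE = 0.2 V, I_C = (V_CC − 0.2)/R_C = 9.8/1.5 = 6.53 mA.
Check: β·I_B = 8.68 mA > I_C = 6.53 mA, confirming saturation.

saturation; I_C ≈ 6.5 mA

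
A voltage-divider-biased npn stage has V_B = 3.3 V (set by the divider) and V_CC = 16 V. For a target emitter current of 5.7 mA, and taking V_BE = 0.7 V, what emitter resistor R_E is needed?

V_E = V_B − V_BE = 3.3 − 0.7 = 2.6 V.
R_E = V_E / I_E = 2.6 / 5.7 = 0.456 kΩ.

R_E ≈ 0.46 kΩ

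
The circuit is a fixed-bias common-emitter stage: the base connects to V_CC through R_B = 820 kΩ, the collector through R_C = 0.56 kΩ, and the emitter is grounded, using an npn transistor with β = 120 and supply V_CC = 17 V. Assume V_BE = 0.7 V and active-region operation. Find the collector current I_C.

Base loop: V_CC = I_B·R_B + V_BE, so I_B = (17 − 0.7)/820 kΩ = 0.0199 mA.
In the active region I_C = β·I_B = 120 × 0.0199 = 2.39 mA.
Collector loop: V_CE = V_CC − I_C·R_C = 17 − 2.39×0.56 = 15.7 V.
Since V_CE = 15.7 V > V_CE(sat) ≈ 0.2 V, the transistor is in the active region as assumed.

I_C ≈ 2.4 mA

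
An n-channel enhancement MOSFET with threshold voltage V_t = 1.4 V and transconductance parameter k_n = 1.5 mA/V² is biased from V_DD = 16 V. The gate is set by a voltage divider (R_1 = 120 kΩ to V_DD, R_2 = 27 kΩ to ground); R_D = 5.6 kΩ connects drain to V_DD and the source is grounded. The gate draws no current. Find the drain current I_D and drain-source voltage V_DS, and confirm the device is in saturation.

I_D ≈ 1.8 mA, V_DS ≈ 6.1 V

V_G = V_DD·R_2/(R_1+R_2) = 16×27/147 = 2.94 V. With the source grounded, V_GS = V_G = 2.94 V.
Assume saturation: I_D = (k_n/2)(V_GS − V_t)² = (1.5/2)×(2.94 − 1.4)² = 0.75×1.54² = 1.78 mA.
V_DS = V_DD − I_D·R_D = 16 − 1.78×5.6 = 6.06 V.
Saturation requires V_DS ≥ V_GS − V_t = 1.54 V; 6.06 ≥ 1.54 ✓.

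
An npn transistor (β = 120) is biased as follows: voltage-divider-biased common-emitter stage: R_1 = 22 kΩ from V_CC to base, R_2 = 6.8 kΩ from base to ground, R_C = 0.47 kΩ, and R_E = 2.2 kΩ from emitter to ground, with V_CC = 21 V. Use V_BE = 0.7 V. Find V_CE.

Thevenize the base divider: V_Th = V_CC·R_2/(R_1+R_2) = 21×6.8/28.8 = 4.96 V, R_Th = R_1‖R_2 = 5.19 kΩ.
Base-emitter loop: V_Th = I_B·R_Th + V_BE + (β+1)I_B·R_E, so I_B = (4.96 − 0.7) / (5.19 + 121×2.2) = 0.0157 mA.
I_C = β·I_B = 120×0.0157 = 1.88 mA, and I_E = (β+1)I_B = 1.9 mA.
V_CE = V_CC − I_C·R_C − I_E·R_E = 21 − 1.88×0.47 − 1.9×2.2 = 15.9 V.
V_CE = 15.9 V > 0.2 V confirms active-region operation.

V_CE ≈ 16 V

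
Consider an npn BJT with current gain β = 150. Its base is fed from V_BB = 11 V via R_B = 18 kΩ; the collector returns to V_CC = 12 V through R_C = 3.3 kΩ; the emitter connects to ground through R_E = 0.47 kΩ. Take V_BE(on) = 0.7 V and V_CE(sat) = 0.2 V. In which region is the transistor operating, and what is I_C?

Assume active: I_B = (11 − 0.7)/(18 + 151×0.47) = 0.116 mA, I_C = β·I_B = 17.4 mA.
Then V_CE = 12 − 17.4×3.3 − 17.5×0.47 = -53.5 V < 0.2 V — the active assumption fails.
Re-solve with V_CE = 0.2 V. KCL at the emitter: V_E/R_E = (V_BB−0.7−V_E)/R_B + (V_CC−0.2−V_E)/R_C, giving V_E = 1.67 V.
I_C = (V_CC − 0.2 − V_E)/R_C = (11.8 − 1.67)/3.3 = 3.07 mA.
Check: I_B = (10.3 − 1.67)/18 = 0.48 mA, and β·I_B = 71.9 mA > I_C, confirming saturation.

saturation; I_C ≈ 3.1 mA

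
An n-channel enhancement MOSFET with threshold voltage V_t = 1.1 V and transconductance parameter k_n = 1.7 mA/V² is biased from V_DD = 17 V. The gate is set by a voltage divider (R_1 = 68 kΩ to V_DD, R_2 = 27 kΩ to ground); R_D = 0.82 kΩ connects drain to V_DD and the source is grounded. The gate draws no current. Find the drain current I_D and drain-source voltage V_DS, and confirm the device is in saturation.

I_D ≈ 12 mA, V_DS ≈ 7.3 V

V_G = V_DD·R_2/(R_1+R_2) = 17×27/95 = 4.83 V. With the source grounded, V_GS = V_G = 4.83 V.
Assume saturation: I_D = (k_n/2)(V_GS − V_t)² = (1.7/2)×(4.83 − 1.1)² = 0.85×3.73² = 11.8 mA.
V_DS = V_DD − I_D·R_D = 17 − 11.8×0.82 = 7.29 V.
Saturation requires V_DS ≥ V_GS − V_t = 3.73 V; 7.29 ≥ 3.73 ✓.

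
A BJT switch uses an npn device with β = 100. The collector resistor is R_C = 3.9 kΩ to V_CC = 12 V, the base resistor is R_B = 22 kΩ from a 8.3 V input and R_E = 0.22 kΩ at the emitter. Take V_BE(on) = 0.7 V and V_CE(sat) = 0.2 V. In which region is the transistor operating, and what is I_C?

Assume active: I_B = (8.3 − 0.7)/(22 + 101×0.22) = 0.172 mA, I_C = β·I_B = 17.2 mA.
Then V_CE = 12 − 17.2×3.9 − 17.4×0.22 = -58.8 V < 0.2 V — the active assumption fails.
Re-solve with V_CE = 0.2 V. KCL at the emitter: V_E/R_E = (V_BB−0.7−V_E)/R_B + (V_CC−0.2−V_E)/R_C, giving V_E = 0.695 V.
I_C = (V_CC − 0.2 − V_E)/R_C = (11.8 − 0.695)/3.9 = 2.85 mA.
Check: I_B = (7.6 − 0.695)/22 = 0.314 mA, and β·I_B = 31.4 mA > I_C, confirming saturation.

saturation; I_C ≈ 2.8 mA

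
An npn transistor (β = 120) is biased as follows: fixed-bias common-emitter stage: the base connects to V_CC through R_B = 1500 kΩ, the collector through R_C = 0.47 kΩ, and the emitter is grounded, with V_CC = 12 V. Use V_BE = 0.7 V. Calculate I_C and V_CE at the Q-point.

I_C ≈ 0.9 mA, V_CE ≈ 12 V

Base loop: V_CC = I_B·R_B + V_BE, so I_B = (12 − 0.7)/1500 kΩ = 0.00753 mA.
In the active region I_C = β·I_B = 120 × 0.00753 = 0.904 mA.
Collector loop: V_CE = V_CC − I_C·R_C = 12 − 0.904×0.47 = 11.6 V.
Since V_CE = 11.6 V > V_CE(sat) ≈ 0.2 V, the transistor is in the active region as assumed.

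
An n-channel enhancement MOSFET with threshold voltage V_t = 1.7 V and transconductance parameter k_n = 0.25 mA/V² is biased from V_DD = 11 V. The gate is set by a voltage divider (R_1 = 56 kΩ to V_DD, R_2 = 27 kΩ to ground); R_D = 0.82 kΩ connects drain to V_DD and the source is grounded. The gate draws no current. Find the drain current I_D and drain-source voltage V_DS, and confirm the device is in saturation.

I_D ≈ 0.44 mA, V_DS ≈ 11 V

V_G = V_DD·R_2/(R_1+R_2) = 11×27/83 = 3.58 V. With the source grounded, V_GS = V_G = 3.58 V.
Assume saturation: I_D = (k_n/2)(V_GS − V_t)² = (0.25/2)×(3.58 − 1.7)² = 0.125×1.88² = 0.441 mA.
V_DS = V_DD − I_D·R_D = 11 − 0.441×0.82 = 10.6 V.
Saturation requires V_DS ≥ V_GS − V_t = 1.88 V; 10.6 ≥ 1.88 ✓.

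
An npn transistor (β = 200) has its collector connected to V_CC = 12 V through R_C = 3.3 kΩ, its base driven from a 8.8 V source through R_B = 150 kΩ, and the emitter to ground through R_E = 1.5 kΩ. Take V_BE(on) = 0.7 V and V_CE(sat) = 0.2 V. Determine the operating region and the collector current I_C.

Assume active: I_B = (8.8 − 0.7)/(150 + 201×1.5) = 0.0179 mA, I_C = β·I_B = 3.59 mA.
Then V_CE = 12 − 3.59×3.3 − 3.61×1.5 = -5.25 V < 0.2 V — the active assumption fails.
Re-solve with V_CE = 0.2 V. KCL at the emitter: V_E/R_E = (V_BB−0.7−V_E)/R_B + (V_CC−0.2−V_E)/R_C, giving V_E = 3.72 V.
I_C = (V_CC − 0.2 − V_E)/R_C = (11.8 − 3.72)/3.3 = 2.45 mA.
Check: I_B = (8.1 − 3.72)/150 = 0.0292 mA, and β·I_B = 5.84 mA > I_C, confirming saturation.

saturation; I_C ≈ 2.4 mA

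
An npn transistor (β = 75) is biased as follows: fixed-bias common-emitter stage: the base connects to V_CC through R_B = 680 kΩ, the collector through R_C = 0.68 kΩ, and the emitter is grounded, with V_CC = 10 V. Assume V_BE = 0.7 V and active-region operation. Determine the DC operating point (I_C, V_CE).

Base loop: V_CC = I_B·R_B + V_BE, so I_B = (10 − 0.7)/680 kΩ = 0.0137 mA.
In the active region I_C = β·I_B = 75 × 0.0137 = 1.03 mA.
Collector loop: V_CE = V_CC − I_C·R_C = 10 − 1.03×0.68 = 9.3 V.
Since V_CE = 9.3 V > V_CE(sat) ≈ 0.2 V, the transistor is in the active region as assumed.

I_C ≈ 1 mA, V_CE ≈ 9.3 V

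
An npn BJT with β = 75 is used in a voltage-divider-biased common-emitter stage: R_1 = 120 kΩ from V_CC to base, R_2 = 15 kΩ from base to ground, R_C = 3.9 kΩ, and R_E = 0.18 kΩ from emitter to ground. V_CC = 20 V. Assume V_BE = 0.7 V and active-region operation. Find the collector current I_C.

I_C ≈ 4.2 mA

Thevenize the base divider: V_Th = V_CC·R_2/(R_1+R_2) = 20×15/135 = 2.22 V, R_Th = R_1‖R_2 = 13.3 kΩ.
Base-emitter loop: V_Th = I_B·R_Th + V_BE + (β+1)I_B·R_E, so I_B = (2.22 − 0.7) / (13.3 + 76×0.18) = 0.0564 mA.
I_C = β·I_B = 75×0.0564 = 4.23 mA, and I_E = (β+1)I_B = 4.28 mA.
V_CE = V_CC − I_C·R_C − I_E·R_E = 20 − 4.23×3.9 − 4.28×0.18 = 2.75 V.
V_CE = 2.75 V > 0.2 V confirms active-region operation.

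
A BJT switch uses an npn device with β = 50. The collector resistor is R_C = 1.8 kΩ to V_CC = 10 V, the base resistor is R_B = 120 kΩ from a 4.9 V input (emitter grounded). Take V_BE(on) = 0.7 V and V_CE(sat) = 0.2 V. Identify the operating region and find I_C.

active; I_C ≈ 1.8 mA

Assume active. Base-emitter loop: I_B = (V_BB − V_BE)/R_B = (4.9 − 0.7)/120 = 0.035 mA.
I_C = β·I_B = 50×0.035 = 1.75 mA.
V_CE = V_CC − I_C·R_C = 10 − 1.75×1.8 = 6.85 V > V_CE(sat), so the active-region assumption holds.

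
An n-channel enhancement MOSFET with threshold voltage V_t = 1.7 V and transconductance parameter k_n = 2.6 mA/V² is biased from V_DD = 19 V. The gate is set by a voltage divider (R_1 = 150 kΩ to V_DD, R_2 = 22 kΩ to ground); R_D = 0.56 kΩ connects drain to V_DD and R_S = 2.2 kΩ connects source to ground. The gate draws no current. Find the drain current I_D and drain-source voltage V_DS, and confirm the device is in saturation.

I_D ≈ 0.17 mA, V_DS ≈ 19 V

V_G = V_DD·R_2/(R_1+R_2) = 19×22/172 = 2.43 V.
Assume saturation: I_D = (k_n/2)(V_GS − V_t)² with V_GS = V_G − I_D·R_S = 2.43 − 2.2·I_D.
Substituting gives 6.29·I_D² − 5.18·I_D + 0.693 = 0, with roots I_D = 0.168 or 0.654 mA.
The root I_D = 0.654 mA gives V_GS = 0.99 V ≤ V_t, so take I_D = 0.168 mA.
Then V_GS = 2.06 V and V_DS = V_DD − I_D(R_D+R_S) = 19 − 0.168×2.76 = 18.5 V.
Saturation requires V_DS ≥ V_GS − V_t = 0.36 V; 18.5 ≥ 0.36 ✓.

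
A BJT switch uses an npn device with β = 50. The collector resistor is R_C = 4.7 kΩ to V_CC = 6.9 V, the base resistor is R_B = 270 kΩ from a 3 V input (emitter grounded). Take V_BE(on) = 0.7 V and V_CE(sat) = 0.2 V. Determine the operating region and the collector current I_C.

Assume active. Base-emitter loop: I_B = (V_BB − V_BE)/R_B = (3 − 0.7)/270 = 0.00852 mA.
I_C = β·I_B = 50×0.00852 = 0.426 mA.
V_CE = V_CC − I_C·R_C = 6.9 − 0.426×4.7 = 4.9 V > V_CE(sat), so the active-region assumption holds.

active; I_C ≈ 0.43 mA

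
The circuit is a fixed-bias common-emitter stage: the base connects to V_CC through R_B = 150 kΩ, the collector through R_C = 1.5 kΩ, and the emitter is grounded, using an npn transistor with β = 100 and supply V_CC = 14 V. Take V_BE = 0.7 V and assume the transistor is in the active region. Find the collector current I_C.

I_C ≈ 8.9 mA

Base loop: V_CC = I_B·R_B + V_BE, so I_B = (14 − 0.7)/150 kΩ = 0.0887 mA.
In the active region I_C = β·I_B = 100 × 0.0887 = 8.87 mA.
Collector loop: V_CE = V_CC − I_C·R_C = 14 − 8.87×1.5 = 0.7 V.
Since V_CE = 0.7 V > V_CE(sat) ≈ 0.2 V, the transistor is in the active region as assumed.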